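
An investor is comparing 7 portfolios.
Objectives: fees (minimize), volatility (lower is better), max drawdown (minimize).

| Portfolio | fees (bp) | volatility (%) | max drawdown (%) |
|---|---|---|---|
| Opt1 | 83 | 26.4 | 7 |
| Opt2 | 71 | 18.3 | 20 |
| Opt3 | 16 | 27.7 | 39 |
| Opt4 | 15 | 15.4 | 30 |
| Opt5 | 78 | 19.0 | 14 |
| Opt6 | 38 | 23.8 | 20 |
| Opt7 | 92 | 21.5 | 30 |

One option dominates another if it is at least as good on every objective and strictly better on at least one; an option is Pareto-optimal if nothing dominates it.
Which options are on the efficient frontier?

Opt1, Opt2, Opt4, Opt5, Opt6

Opt1: not dominated (best max drawdown).
Opt2: not dominated.
Opt3: dominated by Opt4 (fees 15≤16, volatility 15.4≤27.7, max drawdown 30≤39).
Opt4: not dominated (best fees).
Opt5: not dominated.
Opt6: not dominated.
Opt7: dominated by Opt2 (fees 71≤92, volatility 18.3≤21.5, max drawdown 20≤30).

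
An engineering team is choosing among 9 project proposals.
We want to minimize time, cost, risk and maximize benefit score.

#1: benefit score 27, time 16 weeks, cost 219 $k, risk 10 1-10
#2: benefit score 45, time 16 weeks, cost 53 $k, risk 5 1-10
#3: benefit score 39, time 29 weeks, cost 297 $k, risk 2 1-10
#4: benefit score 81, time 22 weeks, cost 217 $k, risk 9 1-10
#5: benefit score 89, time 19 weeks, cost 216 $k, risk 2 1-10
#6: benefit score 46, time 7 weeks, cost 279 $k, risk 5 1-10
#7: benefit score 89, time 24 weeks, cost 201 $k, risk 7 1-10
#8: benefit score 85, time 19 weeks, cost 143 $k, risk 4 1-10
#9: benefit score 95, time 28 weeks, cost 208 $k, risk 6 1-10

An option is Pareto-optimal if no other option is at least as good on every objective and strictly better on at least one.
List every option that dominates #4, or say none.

#5: benefit score 89≥81, time 19≤22, cost 216≤217, risk 2≤9 — dominates #4.
#8: benefit score 85≥81, time 19≤22, cost 143≤217, risk 4≤9 — dominates #4.
Others (#1, #2, #3, #6, #7, #9) are each worse than #4 on at least one objective.

#5, #8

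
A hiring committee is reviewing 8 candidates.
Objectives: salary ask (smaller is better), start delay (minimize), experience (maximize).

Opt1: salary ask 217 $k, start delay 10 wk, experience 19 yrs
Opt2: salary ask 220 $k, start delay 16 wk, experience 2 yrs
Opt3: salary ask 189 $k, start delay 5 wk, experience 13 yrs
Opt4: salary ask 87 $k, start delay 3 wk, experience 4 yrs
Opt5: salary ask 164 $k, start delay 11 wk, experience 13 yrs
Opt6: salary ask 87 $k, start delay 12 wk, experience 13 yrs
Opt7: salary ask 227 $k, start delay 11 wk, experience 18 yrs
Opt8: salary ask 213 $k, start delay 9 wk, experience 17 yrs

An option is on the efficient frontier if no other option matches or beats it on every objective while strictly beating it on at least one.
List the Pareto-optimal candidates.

Opt1: not dominated (best experience).
Opt2: dominated by Opt1 (salary ask 217≤220, start delay 10≤16, experience 19≥2).
Opt3: not dominated.
Opt4: not dominated (best start delay).
Opt5: not dominated.
Opt6: not dominated.
Opt7: dominated by Opt1 (salary ask 217≤227, start delay 10≤11, experience 19≥18).
Opt8: not dominated.

Opt1, Opt3, Opt4, Opt5, Opt6, Opt8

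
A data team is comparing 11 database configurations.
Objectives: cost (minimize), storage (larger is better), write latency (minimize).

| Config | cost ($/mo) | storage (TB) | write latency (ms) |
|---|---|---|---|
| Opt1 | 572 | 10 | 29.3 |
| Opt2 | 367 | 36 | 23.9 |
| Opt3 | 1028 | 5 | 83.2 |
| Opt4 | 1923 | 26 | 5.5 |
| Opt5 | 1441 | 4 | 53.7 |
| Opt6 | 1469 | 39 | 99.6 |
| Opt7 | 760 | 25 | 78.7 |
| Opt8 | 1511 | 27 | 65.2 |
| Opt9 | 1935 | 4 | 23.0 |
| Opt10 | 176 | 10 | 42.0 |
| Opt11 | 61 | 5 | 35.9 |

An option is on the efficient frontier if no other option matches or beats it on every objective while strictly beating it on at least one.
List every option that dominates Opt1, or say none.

Opt2: cost 367≤572, storage 36≥10, write latency 23.9≤29.3 — dominates Opt1.
Others (Opt3, Opt4, Opt5, Opt6, Opt7, Opt8, Opt9, Opt10, Opt11) are each worse than Opt1 on at least one objective.

Opt2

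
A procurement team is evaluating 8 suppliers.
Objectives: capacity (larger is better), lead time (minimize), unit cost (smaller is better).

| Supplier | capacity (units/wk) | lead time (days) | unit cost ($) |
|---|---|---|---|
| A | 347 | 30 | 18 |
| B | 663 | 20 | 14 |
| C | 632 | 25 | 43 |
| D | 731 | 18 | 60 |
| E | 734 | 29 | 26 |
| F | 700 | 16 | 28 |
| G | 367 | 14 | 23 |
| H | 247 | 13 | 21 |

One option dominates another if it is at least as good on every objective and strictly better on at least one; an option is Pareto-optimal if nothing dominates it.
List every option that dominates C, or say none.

B: capacity 663≥632, lead time 20≤25, unit cost 14≤43 — dominates C.
F: capacity 700≥632, lead time 16≤25, unit cost 28≤43 — dominates C.
Others (A, D, E, G, H) are each worse than C on at least one objective.

B, F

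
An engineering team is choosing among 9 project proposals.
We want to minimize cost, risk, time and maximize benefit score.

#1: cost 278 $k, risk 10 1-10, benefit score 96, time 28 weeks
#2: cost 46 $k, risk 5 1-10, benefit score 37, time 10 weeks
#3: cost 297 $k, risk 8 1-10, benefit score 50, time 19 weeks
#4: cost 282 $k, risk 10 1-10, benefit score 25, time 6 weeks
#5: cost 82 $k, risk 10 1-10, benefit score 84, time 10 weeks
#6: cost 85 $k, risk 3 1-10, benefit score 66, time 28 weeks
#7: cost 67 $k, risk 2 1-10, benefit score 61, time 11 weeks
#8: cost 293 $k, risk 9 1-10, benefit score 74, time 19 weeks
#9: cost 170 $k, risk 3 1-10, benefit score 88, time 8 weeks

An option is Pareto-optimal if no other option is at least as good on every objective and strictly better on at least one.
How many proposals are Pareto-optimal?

7

#1: not dominated (best benefit score).
#2: not dominated (best cost).
#3: dominated by #7 (cost 67≤297, risk 2≤8, benefit score 61≥50, time 11≤19).
#4: not dominated (best time).
#5: not dominated.
#6: not dominated.
#7: not dominated (best risk).
#8: dominated by #9 (cost 170≤293, risk 3≤9, benefit score 88≥74, time 8≤19).
#9: not dominated.
Pareto-optimal: #1, #2, #4, #5, #6, #7, #9 → 7.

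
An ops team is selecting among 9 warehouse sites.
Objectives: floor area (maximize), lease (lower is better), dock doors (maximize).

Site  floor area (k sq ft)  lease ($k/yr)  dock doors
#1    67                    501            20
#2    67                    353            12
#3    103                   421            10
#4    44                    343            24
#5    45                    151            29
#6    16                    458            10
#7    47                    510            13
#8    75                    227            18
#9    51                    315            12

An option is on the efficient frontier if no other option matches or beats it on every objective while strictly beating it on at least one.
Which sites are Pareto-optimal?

#1, #3, #5, #8

#1: not dominated.
#2: dominated by #8 (floor area 75≥67, lease 227≤353, dock doors 18≥12).
#3: not dominated (best floor area).
#4: dominated by #5 (floor area 45≥44, lease 151≤343, dock doors 29≥24).
#5: not dominated (best lease).
#6: dominated by #2 (floor area 67≥16, lease 353≤458, dock doors 12≥10).
#7: dominated by #1 (floor area 67≥47, lease 501≤510, dock doors 20≥13).
#8: not dominated.
#9: dominated by #8 (floor area 75≥51, lease 227≤315, dock doors 18≥12).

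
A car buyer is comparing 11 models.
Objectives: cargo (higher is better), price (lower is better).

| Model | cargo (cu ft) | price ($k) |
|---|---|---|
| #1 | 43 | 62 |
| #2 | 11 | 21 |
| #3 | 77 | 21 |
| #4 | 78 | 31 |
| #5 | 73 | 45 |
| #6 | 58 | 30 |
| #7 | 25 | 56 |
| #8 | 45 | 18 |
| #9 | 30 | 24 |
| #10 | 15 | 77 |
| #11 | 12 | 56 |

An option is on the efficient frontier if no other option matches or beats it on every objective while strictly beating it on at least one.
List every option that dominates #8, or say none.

#1: worse on cargo (43 vs 45).
#2: worse on cargo (11 vs 45).
#3: worse on price (21 vs 18).
#4: worse on price (31 vs 18).
#5: worse on price (45 vs 18).
#6: worse on price (30 vs 18).
#7: worse on cargo (25 vs 45).
#9: worse on cargo (30 vs 45).
#10: worse on cargo (15 vs 45).
#11: worse on cargo (12 vs 45).
No option dominates #8.

none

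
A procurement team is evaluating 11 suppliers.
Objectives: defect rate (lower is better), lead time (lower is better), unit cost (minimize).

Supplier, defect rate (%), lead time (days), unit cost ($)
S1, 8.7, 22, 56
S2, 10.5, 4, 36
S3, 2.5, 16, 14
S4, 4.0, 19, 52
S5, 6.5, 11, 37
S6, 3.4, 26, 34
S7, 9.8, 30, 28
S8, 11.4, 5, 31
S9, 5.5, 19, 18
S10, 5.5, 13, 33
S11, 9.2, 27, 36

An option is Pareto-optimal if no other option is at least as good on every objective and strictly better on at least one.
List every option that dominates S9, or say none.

S3: defect rate 2.5≤5.5, lead time 16≤19, unit cost 14≤18 — dominates S9.
Others (S1, S2, S4, S5, S6, S7, S8, S10, S11) are each worse than S9 on at least one objective.

S3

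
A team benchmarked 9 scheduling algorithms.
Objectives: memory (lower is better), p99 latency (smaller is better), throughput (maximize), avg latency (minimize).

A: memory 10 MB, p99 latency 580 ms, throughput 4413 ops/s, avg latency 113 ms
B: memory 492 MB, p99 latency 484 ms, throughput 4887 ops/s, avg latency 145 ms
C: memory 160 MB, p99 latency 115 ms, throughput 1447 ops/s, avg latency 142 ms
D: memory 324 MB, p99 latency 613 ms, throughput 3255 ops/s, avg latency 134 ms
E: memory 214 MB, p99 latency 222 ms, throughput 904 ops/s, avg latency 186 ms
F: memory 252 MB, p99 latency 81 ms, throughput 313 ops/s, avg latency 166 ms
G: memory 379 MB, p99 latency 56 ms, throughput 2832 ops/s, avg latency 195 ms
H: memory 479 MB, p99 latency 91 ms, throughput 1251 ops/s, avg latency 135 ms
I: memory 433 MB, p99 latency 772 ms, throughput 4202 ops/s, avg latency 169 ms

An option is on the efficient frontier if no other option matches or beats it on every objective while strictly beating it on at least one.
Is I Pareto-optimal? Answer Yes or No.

A vs I: memory 10≤433, p99 latency 580≤772, throughput 4413≥4202, avg latency 113≤169 — A is at least as good on every objective and strictly better on at least one, so A dominates I.

No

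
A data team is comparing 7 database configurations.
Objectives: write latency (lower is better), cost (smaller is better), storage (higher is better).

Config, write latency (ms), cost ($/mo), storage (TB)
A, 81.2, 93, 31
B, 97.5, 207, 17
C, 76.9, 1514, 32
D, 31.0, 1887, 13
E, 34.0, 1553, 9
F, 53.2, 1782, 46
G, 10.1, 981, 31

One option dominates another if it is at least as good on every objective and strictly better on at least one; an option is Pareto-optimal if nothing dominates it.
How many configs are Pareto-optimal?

A: not dominated (best cost).
B: dominated by A (write latency 81.2≤97.5, cost 93≤207, storage 31≥17).
C: not dominated.
D: dominated by G (write latency 10.1≤31.0, cost 981≤1887, storage 31≥13).
E: dominated by G (write latency 10.1≤34.0, cost 981≤1553, storage 31≥9).
F: not dominated (best storage).
G: not dominated (best write latency).
Pareto-optimal: A, C, F, G → 4.

4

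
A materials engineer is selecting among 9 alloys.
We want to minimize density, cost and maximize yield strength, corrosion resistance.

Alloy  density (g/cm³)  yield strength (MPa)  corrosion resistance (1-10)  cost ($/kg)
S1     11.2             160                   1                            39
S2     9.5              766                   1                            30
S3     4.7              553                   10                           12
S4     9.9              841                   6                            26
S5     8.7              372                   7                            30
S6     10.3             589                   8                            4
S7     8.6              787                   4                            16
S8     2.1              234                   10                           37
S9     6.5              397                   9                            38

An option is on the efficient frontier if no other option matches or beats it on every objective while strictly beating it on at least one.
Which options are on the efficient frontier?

S1: dominated by S2 (density 9.5≤11.2, yield strength 766≥160, corrosion resistance 1≥1, cost 30≤39).
S2: dominated by S7 (density 8.6≤9.5, yield strength 787≥766, corrosion resistance 4≥1, cost 16≤30).
S3: not dominated.
S4: not dominated (best yield strength).
S5: dominated by S3 (density 4.7≤8.7, yield strength 553≥372, corrosion resistance 10≥7, cost 12≤30).
S6: not dominated (best cost).
S7: not dominated.
S8: not dominated (best density).
S9: dominated by S3 (density 4.7≤6.5, yield strength 553≥397, corrosion resistance 10≥9, cost 12≤38).

S3, S4, S6, S7, S8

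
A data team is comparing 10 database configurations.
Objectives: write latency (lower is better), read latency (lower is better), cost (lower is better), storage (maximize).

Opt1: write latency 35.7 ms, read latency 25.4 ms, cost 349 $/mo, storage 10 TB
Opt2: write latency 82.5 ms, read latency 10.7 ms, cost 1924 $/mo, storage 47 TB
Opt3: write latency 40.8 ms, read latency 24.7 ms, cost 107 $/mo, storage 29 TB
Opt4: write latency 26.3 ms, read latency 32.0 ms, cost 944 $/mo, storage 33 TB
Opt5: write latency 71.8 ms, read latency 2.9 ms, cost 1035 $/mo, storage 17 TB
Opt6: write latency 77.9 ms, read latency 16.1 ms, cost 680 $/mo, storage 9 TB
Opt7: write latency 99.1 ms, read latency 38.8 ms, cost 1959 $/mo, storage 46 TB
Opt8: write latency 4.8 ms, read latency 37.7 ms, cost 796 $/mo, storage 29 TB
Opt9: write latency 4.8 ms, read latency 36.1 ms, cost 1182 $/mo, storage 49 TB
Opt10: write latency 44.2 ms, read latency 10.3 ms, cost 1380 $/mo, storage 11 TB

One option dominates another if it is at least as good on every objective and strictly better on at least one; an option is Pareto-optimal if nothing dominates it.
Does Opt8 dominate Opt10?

Opt8 vs Opt10: Opt8 is worse on read latency (37.7 vs 10.3), so it does not dominate Opt10.

No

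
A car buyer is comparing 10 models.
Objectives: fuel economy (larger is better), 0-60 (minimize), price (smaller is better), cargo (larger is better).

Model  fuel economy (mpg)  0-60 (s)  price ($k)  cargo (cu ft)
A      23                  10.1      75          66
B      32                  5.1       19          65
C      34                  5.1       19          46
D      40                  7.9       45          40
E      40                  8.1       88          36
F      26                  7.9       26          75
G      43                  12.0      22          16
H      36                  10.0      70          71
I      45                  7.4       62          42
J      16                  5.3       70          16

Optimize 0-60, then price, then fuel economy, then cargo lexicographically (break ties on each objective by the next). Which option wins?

C

First minimize 0-60: best is 5.1, kept {B, C}.
Then minimize price: best is 19, kept {B, C}.
Then maximize fuel economy: best is 34, kept {C}.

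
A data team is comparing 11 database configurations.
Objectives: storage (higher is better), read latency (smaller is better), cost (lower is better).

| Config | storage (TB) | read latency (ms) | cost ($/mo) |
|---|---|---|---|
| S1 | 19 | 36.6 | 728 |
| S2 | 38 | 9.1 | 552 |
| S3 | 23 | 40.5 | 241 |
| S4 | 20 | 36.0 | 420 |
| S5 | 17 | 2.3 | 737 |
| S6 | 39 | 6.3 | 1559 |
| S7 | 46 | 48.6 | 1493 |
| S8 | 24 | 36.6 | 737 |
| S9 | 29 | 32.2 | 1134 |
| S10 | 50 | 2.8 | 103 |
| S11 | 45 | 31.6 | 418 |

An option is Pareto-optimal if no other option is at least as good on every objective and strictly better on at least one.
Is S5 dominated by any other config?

S1: worse on read latency (36.6 vs 2.3).
S2: worse on read latency (9.1 vs 2.3).
S3: worse on read latency (40.5 vs 2.3).
S4: worse on read latency (36.0 vs 2.3).
S6: worse on read latency (6.3 vs 2.3).
S7: worse on read latency (48.6 vs 2.3).
S8: worse on read latency (36.6 vs 2.3).
S9: worse on read latency (32.2 vs 2.3).
S10: worse on read latency (2.8 vs 2.3).
S11: worse on read latency (31.6 vs 2.3).
No option is at least as good as S5 on every objective and strictly better on one.

No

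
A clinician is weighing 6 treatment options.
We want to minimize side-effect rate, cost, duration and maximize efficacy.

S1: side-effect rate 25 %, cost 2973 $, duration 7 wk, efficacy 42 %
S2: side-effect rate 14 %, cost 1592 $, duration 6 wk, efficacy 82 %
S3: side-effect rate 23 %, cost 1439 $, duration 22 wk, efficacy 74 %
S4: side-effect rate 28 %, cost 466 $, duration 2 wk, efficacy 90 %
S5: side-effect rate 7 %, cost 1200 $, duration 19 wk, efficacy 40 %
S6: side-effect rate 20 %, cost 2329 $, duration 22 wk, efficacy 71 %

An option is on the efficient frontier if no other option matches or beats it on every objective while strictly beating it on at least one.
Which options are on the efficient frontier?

S2, S3, S4, S5

S1: dominated by S2 (side-effect rate 14≤25, cost 1592≤2973, duration 6≤7, efficacy 82≥42).
S2: not dominated.
S3: not dominated.
S4: not dominated (best cost).
S5: not dominated (best side-effect rate).
S6: dominated by S2 (side-effect rate 14≤20, cost 1592≤2329, duration 6≤22, efficacy 82≥71).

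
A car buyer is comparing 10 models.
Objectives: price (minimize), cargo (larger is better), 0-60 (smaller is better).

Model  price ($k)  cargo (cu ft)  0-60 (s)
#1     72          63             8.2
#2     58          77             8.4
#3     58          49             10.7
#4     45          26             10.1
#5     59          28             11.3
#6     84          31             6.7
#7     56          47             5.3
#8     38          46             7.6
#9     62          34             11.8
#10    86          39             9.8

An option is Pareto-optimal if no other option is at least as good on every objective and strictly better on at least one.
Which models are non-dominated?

#1, #2, #7, #8

#1: not dominated.
#2: not dominated (best cargo).
#3: dominated by #2 (price 58≤58, cargo 77≥49, 0-60 8.4≤10.7).
#4: dominated by #8 (price 38≤45, cargo 46≥26, 0-60 7.6≤10.1).
#5: dominated by #2 (price 58≤59, cargo 77≥28, 0-60 8.4≤11.3).
#6: dominated by #7 (price 56≤84, cargo 47≥31, 0-60 5.3≤6.7).
#7: not dominated (best 0-60).
#8: not dominated (best price).
#9: dominated by #2 (price 58≤62, cargo 77≥34, 0-60 8.4≤11.8).
#10: dominated by #1 (price 72≤86, cargo 63≥39, 0-60 8.2≤9.8).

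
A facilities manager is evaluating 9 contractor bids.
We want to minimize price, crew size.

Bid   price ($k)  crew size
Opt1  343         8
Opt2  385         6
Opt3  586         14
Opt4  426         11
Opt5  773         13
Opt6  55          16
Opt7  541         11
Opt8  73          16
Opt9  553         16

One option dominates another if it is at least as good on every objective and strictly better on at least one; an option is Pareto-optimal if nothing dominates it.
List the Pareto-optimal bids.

Opt1, Opt2, Opt6

Opt1: not dominated.
Opt2: not dominated (best crew size).
Opt3: dominated by Opt1 (price 343≤586, crew size 8≤14).
Opt4: dominated by Opt1 (price 343≤426, crew size 8≤11).
Opt5: dominated by Opt1 (price 343≤773, crew size 8≤13).
Opt6: not dominated (best price).
Opt7: dominated by Opt1 (price 343≤541, crew size 8≤11).
Opt8: dominated by Opt6 (price 55≤73, crew size 16≤16).
Opt9: dominated by Opt1 (price 343≤553, crew size 8≤16).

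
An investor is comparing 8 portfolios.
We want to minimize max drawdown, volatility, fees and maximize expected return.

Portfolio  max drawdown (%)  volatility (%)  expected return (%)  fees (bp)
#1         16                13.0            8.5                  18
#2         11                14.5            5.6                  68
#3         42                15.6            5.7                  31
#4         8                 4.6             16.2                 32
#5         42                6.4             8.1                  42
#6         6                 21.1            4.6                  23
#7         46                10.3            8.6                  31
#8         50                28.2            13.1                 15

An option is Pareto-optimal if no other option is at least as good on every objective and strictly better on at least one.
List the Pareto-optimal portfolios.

#1: not dominated.
#2: dominated by #4 (max drawdown 8≤11, volatility 4.6≤14.5, expected return 16.2≥5.6, fees 32≤68).
#3: dominated by #1 (max drawdown 16≤42, volatility 13.0≤15.6, expected return 8.5≥5.7, fees 18≤31).
#4: not dominated (best volatility).
#5: dominated by #4 (max drawdown 8≤42, volatility 4.6≤6.4, expected return 16.2≥8.1, fees 32≤42).
#6: not dominated (best max drawdown).
#7: not dominated.
#8: not dominated (best fees).

#1, #4, #6, #7, #8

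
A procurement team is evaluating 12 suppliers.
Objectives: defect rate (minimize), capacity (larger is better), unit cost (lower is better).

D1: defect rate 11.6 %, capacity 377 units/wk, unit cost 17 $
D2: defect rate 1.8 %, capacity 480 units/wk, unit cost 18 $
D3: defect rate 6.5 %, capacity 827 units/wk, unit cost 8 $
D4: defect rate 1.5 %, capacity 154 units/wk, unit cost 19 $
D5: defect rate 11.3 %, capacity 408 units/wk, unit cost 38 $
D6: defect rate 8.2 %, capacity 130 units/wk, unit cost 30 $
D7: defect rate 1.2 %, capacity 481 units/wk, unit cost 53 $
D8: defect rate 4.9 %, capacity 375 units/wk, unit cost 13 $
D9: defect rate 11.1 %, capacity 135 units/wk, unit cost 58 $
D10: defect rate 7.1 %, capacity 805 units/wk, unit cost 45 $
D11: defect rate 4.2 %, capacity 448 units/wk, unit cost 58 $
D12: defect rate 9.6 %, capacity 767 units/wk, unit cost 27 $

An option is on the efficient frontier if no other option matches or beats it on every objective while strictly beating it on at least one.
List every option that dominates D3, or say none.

D1: worse on defect rate (11.6 vs 6.5).
D2: worse on capacity (480 vs 827).
D4: worse on capacity (154 vs 827).
D5: worse on defect rate (11.3 vs 6.5).
D6: worse on defect rate (8.2 vs 6.5).
D7: worse on capacity (481 vs 827).
D8: worse on capacity (375 vs 827).
D9: worse on defect rate (11.1 vs 6.5).
D10: worse on defect rate (7.1 vs 6.5).
D11: worse on capacity (448 vs 827).
D12: worse on defect rate (9.6 vs 6.5).
No option dominates D3.

none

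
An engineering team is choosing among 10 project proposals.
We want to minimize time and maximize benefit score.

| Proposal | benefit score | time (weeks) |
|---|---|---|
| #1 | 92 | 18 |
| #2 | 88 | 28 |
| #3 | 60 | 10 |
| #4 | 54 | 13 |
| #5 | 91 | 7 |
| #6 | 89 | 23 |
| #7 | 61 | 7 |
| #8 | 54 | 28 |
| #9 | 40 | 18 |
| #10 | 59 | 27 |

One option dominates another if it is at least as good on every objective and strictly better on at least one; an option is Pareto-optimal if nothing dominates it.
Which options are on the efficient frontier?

#1: not dominated (best benefit score).
#2: dominated by #1 (benefit score 92≥88, time 18≤28).
#3: dominated by #5 (benefit score 91≥60, time 7≤10).
#4: dominated by #3 (benefit score 60≥54, time 10≤13).
#5: not dominated.
#6: dominated by #1 (benefit score 92≥89, time 18≤23).
#7: dominated by #5 (benefit score 91≥61, time 7≤7).
#8: dominated by #1 (benefit score 92≥54, time 18≤28).
#9: dominated by #1 (benefit score 92≥40, time 18≤18).
#10: dominated by #1 (benefit score 92≥59, time 18≤27).

#1, #5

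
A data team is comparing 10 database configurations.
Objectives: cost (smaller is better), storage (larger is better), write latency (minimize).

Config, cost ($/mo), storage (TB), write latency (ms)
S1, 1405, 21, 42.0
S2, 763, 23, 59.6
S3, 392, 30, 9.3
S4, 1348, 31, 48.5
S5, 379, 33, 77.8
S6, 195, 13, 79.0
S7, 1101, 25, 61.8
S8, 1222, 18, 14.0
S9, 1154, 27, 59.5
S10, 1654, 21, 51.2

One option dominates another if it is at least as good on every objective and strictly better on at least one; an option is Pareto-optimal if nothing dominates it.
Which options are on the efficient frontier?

S3, S4, S5, S6

S1: dominated by S3 (cost 392≤1405, storage 30≥21, write latency 9.3≤42.0).
S2: dominated by S3 (cost 392≤763, storage 30≥23, write latency 9.3≤59.6).
S3: not dominated (best write latency).
S4: not dominated.
S5: not dominated (best storage).
S6: not dominated (best cost).
S7: dominated by S3 (cost 392≤1101, storage 30≥25, write latency 9.3≤61.8).
S8: dominated by S3 (cost 392≤1222, storage 30≥18, write latency 9.3≤14.0).
S9: dominated by S3 (cost 392≤1154, storage 30≥27, write latency 9.3≤59.5).
S10: dominated by S1 (cost 1405≤1654, storage 21≥21, write latency 42.0≤51.2).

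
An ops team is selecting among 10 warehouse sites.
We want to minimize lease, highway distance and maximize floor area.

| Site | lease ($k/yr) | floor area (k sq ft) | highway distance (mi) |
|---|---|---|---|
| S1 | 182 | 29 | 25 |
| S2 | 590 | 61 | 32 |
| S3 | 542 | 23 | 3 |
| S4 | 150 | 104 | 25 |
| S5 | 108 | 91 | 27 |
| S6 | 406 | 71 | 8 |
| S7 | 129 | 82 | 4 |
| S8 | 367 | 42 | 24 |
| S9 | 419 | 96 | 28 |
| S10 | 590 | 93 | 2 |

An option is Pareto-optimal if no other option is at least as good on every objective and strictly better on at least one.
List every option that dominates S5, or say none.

none

S1: worse on lease (182 vs 108).
S2: worse on lease (590 vs 108).
S3: worse on lease (542 vs 108).
S4: worse on lease (150 vs 108).
S6: worse on lease (406 vs 108).
S7: worse on lease (129 vs 108).
S8: worse on lease (367 vs 108).
S9: worse on lease (419 vs 108).
S10: worse on lease (590 vs 108).
No option dominates S5.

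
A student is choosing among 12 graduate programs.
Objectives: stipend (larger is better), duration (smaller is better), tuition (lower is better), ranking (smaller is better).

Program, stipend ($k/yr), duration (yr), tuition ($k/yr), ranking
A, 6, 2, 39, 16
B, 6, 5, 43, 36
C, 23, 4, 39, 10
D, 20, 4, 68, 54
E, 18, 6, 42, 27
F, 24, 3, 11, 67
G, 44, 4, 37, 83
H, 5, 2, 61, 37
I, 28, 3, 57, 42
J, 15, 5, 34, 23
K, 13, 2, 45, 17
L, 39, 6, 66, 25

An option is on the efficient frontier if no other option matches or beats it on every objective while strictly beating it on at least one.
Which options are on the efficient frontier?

A: not dominated.
B: dominated by A (stipend 6≥6, duration 2≤5, tuition 39≤43, ranking 16≤36).
C: not dominated (best ranking).
D: dominated by C (stipend 23≥20, duration 4≤4, tuition 39≤68, ranking 10≤54).
E: dominated by C (stipend 23≥18, duration 4≤6, tuition 39≤42, ranking 10≤27).
F: not dominated (best tuition).
G: not dominated (best stipend).
H: dominated by A (stipend 6≥5, duration 2≤2, tuition 39≤61, ranking 16≤37).
I: not dominated.
J: not dominated.
K: not dominated.
L: not dominated.

A, C, F, G, I, J, K, L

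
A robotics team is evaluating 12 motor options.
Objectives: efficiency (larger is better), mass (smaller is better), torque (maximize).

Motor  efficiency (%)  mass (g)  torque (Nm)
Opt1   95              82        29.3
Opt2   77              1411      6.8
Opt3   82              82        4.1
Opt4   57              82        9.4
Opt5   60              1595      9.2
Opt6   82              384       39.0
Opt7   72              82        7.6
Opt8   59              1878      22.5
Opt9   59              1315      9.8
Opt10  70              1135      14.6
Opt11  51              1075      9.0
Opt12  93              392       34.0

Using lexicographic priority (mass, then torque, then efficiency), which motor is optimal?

First minimize mass: best is 82, kept {Opt1, Opt3, Opt4, Opt7}.
Then maximize torque: best is 29.3, kept {Opt1}.

Opt1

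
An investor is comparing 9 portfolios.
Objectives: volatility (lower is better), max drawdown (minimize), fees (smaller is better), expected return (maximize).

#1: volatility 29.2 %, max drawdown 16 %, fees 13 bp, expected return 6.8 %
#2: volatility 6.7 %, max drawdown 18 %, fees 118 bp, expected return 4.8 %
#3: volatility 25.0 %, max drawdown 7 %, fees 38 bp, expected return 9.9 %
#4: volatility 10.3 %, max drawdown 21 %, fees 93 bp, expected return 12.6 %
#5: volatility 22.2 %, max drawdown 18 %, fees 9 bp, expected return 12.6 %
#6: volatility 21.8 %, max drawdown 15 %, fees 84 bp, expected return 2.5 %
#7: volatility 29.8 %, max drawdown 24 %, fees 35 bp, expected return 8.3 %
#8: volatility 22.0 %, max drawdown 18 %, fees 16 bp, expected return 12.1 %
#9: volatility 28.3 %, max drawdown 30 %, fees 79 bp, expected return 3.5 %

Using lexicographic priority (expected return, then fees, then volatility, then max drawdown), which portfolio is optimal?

#5

First maximize expected return: best is 12.6, kept {#4, #5}.
Then minimize fees: best is 9, kept {#5}.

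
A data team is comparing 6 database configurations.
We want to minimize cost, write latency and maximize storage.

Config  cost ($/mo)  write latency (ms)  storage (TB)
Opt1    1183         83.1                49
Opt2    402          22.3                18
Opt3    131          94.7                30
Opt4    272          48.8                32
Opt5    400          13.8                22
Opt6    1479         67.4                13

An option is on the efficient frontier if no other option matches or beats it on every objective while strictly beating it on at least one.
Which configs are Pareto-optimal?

Opt1: not dominated (best storage).
Opt2: dominated by Opt5 (cost 400≤402, write latency 13.8≤22.3, storage 22≥18).
Opt3: not dominated (best cost).
Opt4: not dominated.
Opt5: not dominated (best write latency).
Opt6: dominated by Opt2 (cost 402≤1479, write latency 22.3≤67.4, storage 18≥13).

Opt1, Opt3, Opt4, Opt5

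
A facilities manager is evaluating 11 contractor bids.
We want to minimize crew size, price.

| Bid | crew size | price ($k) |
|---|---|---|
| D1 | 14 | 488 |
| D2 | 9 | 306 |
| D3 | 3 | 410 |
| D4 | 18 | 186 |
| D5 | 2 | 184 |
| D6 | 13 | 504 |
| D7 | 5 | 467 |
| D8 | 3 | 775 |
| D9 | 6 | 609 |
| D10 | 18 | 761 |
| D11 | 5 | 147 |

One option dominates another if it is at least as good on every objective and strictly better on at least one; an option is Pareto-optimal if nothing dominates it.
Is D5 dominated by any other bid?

D1: worse on crew size (14 vs 2).
D2: worse on crew size (9 vs 2).
D3: worse on crew size (3 vs 2).
D4: worse on crew size (18 vs 2).
D6: worse on crew size (13 vs 2).
D7: worse on crew size (5 vs 2).
D8: worse on crew size (3 vs 2).
D9: worse on crew size (6 vs 2).
D10: worse on crew size (18 vs 2).
D11: worse on crew size (5 vs 2).
No option is at least as good as D5 on every objective and strictly better on one.

No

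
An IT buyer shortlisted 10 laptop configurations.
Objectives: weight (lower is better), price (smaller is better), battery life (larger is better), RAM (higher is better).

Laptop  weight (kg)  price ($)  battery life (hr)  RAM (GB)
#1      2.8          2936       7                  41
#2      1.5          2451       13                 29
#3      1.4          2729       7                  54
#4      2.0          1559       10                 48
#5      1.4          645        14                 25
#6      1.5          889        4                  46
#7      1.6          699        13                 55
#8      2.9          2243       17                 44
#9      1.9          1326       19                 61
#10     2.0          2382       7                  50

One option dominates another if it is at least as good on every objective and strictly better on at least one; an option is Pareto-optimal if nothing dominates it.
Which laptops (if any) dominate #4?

#7: weight 1.6≤2.0, price 699≤1559, battery life 13≥10, RAM 55≥48 — dominates #4.
#9: weight 1.9≤2.0, price 1326≤1559, battery life 19≥10, RAM 61≥48 — dominates #4.
Others (#1, #2, #3, #5, #6, #8, #10) are each worse than #4 on at least one objective.

#7, #9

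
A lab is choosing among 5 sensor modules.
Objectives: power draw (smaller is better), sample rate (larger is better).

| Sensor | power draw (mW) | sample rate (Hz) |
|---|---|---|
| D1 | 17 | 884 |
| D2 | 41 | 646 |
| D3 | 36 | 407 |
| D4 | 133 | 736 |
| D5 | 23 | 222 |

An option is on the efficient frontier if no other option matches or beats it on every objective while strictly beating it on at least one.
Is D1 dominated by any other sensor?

No

D2: worse on power draw (41 vs 17).
D3: worse on power draw (36 vs 17).
D4: worse on power draw (133 vs 17).
D5: worse on power draw (23 vs 17).
No option is at least as good as D1 on every objective and strictly better on one.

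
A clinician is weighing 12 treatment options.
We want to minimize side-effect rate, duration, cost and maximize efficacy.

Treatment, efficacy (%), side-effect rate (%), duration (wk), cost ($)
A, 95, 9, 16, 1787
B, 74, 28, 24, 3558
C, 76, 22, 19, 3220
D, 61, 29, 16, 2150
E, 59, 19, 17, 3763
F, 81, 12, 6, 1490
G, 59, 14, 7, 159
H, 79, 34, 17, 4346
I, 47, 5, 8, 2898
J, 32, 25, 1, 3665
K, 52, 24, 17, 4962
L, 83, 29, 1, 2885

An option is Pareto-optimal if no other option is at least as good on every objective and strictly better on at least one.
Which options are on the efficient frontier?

A: not dominated (best efficacy).
B: dominated by A (efficacy 95≥74, side-effect rate 9≤28, duration 16≤24, cost 1787≤3558).
C: dominated by A (efficacy 95≥76, side-effect rate 9≤22, duration 16≤19, cost 1787≤3220).
D: dominated by A (efficacy 95≥61, side-effect rate 9≤29, duration 16≤16, cost 1787≤2150).
E: dominated by A (efficacy 95≥59, side-effect rate 9≤19, duration 16≤17, cost 1787≤3763).
F: not dominated.
G: not dominated (best cost).
H: dominated by A (efficacy 95≥79, side-effect rate 9≤34, duration 16≤17, cost 1787≤4346).
I: not dominated (best side-effect rate).
J: not dominated.
K: dominated by A (efficacy 95≥52, side-effect rate 9≤24, duration 16≤17, cost 1787≤4962).
L: not dominated.

A, F, G, I, J, L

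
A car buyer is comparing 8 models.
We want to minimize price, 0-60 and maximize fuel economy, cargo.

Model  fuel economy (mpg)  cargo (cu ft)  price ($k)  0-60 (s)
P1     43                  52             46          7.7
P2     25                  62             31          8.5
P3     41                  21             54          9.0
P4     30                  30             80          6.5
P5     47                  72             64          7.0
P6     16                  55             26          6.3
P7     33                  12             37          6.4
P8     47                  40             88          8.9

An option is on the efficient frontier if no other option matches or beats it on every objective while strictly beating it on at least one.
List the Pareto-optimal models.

P1: not dominated.
P2: not dominated.
P3: dominated by P1 (fuel economy 43≥41, cargo 52≥21, price 46≤54, 0-60 7.7≤9.0).
P4: not dominated.
P5: not dominated (best cargo).
P6: not dominated (best price).
P7: not dominated.
P8: dominated by P5 (fuel economy 47≥47, cargo 72≥40, price 64≤88, 0-60 7.0≤8.9).

P1, P2, P4, P5, P6, P7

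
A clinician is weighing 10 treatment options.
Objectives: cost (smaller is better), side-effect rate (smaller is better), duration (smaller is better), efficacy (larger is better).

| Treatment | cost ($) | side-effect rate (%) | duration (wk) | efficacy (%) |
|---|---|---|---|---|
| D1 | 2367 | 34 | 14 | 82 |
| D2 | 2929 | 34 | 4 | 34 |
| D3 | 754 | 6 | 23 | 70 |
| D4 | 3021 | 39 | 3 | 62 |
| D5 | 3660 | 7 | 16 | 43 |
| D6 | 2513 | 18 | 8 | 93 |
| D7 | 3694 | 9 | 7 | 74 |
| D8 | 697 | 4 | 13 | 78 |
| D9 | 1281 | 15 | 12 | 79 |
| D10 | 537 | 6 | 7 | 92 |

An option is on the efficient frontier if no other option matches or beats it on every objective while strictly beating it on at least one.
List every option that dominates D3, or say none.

D8, D10

D8: cost 697≤754, side-effect rate 4≤6, duration 13≤23, efficacy 78≥70 — dominates D3.
D10: cost 537≤754, side-effect rate 6≤6, duration 7≤23, efficacy 92≥70 — dominates D3.
Others (D1, D2, D4, D5, D6, D7, D9) are each worse than D3 on at least one objective.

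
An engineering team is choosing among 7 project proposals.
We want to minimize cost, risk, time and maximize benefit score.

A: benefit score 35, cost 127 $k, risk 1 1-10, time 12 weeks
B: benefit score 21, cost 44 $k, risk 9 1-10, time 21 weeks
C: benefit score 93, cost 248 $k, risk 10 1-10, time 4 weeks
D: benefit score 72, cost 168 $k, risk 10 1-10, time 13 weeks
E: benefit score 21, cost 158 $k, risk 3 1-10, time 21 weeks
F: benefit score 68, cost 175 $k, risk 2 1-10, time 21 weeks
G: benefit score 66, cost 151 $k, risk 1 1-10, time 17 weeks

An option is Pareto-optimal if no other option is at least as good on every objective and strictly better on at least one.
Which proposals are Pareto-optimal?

A, B, C, D, F, G

A: not dominated.
B: not dominated (best cost).
C: not dominated (best benefit score).
D: not dominated.
E: dominated by A (benefit score 35≥21, cost 127≤158, risk 1≤3, time 12≤21).
F: not dominated.
G: not dominated.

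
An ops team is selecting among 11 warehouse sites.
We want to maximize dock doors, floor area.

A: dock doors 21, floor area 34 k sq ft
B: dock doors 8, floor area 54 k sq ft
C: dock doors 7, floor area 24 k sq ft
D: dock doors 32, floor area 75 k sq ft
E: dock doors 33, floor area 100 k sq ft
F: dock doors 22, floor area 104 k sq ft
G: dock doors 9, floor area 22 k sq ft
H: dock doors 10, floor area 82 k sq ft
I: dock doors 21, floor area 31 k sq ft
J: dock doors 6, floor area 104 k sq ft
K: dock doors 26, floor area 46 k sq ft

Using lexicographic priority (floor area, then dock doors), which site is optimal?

First maximize floor area: best is 104, kept {F, J}.
Then maximize dock doors: best is 22, kept {F}.

F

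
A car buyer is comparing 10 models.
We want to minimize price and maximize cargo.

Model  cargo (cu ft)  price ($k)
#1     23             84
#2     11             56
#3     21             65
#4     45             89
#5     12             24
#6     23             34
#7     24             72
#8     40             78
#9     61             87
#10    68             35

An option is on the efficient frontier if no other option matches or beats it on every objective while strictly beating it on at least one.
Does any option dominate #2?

Yes

#5 vs #2: cargo 12≥11, price 24≤56 — #5 is at least as good on every objective and strictly better on at least one, so #5 dominates #2.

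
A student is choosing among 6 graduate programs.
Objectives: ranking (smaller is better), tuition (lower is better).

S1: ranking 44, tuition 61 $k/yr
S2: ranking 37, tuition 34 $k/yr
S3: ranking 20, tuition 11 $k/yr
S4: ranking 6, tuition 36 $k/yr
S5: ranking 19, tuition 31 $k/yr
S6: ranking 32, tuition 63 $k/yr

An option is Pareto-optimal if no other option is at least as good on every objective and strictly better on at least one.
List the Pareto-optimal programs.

S1: dominated by S2 (ranking 37≤44, tuition 34≤61).
S2: dominated by S3 (ranking 20≤37, tuition 11≤34).
S3: not dominated (best tuition).
S4: not dominated (best ranking).
S5: not dominated.
S6: dominated by S3 (ranking 20≤32, tuition 11≤63).

S3, S4, S5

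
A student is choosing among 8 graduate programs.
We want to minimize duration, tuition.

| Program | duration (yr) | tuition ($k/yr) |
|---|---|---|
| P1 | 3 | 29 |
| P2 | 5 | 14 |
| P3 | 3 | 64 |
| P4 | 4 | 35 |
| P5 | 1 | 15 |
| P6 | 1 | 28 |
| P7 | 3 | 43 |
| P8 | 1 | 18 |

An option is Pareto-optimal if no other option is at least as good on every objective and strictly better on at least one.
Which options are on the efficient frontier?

P1: dominated by P5 (duration 1≤3, tuition 15≤29).
P2: not dominated (best tuition).
P3: dominated by P1 (duration 3≤3, tuition 29≤64).
P4: dominated by P1 (duration 3≤4, tuition 29≤35).
P5: not dominated.
P6: dominated by P5 (duration 1≤1, tuition 15≤28).
P7: dominated by P1 (duration 3≤3, tuition 29≤43).
P8: dominated by P5 (duration 1≤1, tuition 15≤18).

P2, P5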